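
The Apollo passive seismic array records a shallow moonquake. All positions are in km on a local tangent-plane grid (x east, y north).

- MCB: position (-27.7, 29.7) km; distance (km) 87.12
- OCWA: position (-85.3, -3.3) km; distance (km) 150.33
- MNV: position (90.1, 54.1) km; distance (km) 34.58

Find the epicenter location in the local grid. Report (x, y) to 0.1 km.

(58.9, 39.2)

Circle about each station: (x + 27.7)² + (y − 29.7)² = 87.12²; (x + 85.3)² + (y + 3.3)² = 150.33²; (x − 90.1)² + (y − 54.1)² = 34.58².
Subtracting the MCB equation from the OCWA and MNV equations removes the quadratic terms:
-115.2 x − 66.0 y = -9371.61
235.6 x + 48.8 y = 15789.56
Solving the 2×2 system: x ≈ 58.9, y ≈ 39.2 km.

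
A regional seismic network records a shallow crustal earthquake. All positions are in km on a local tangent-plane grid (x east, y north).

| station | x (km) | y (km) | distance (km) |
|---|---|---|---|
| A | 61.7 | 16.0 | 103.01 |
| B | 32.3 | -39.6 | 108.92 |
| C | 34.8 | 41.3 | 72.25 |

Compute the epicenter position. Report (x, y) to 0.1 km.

(-37.4, 44.1)

Circle about each station: (x − 61.7)² + (y − 16.0)² = 103.01²; (x − 32.3)² + (y + 39.6)² = 108.92²; (x − 34.8)² + (y − 41.3)² = 72.25².
Subtracting the A equation from the B and C equations removes the quadratic terms:
-58.8 x − 111.2 y = -2703.95
-53.8 x + 50.6 y = 4244.84
Solving the 2×2 system: x ≈ -37.4, y ≈ 44.1 km.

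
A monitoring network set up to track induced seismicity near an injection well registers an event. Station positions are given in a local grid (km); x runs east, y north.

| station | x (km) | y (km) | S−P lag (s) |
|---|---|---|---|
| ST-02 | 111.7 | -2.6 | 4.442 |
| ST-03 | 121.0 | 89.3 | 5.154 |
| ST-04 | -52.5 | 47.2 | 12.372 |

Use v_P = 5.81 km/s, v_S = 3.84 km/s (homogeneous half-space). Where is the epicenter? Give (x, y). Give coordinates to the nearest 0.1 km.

87.5 km east, 41.5 km north

Distance from S−P lag: d = Δt · v_P v_S / (v_P − v_S) = Δt · (5.81·3.84)/(5.81−3.84) ≈ 11.3251·Δt.
So d_ST-02 = 50.31, d_ST-03 = 58.37, d_ST-04 = 140.11 km.
Circle about each station: (x − 111.7)² + (y + 2.6)² = 50.31²; (x − 121.0)² + (y − 89.3)² = 58.37²; (x + 52.5)² + (y − 47.2)² = 140.11².
Subtracting pairs of circle equations eliminates x²+y² and gives linear equations (the radical axes):
18.6 x + 183.8 y = 9255.88
-328.4 x + 99.6 y = -24599.28
Solving the 2×2 system: x ≈ 87.5, y ≈ 41.5 km.
Check against ST-02 (with the unrounded x, y): √((x − 111.7)²+(y + 2.6)²) = 50.31 ≈ 50.31 km. ✓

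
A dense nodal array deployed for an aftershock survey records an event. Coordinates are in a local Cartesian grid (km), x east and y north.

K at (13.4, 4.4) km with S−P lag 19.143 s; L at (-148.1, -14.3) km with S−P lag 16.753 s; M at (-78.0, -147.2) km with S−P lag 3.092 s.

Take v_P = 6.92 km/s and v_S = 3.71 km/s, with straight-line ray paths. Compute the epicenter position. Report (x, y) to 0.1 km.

Distance from S−P lag: d = Δt · v_P v_S / (v_P − v_S) = Δt · (6.92·3.71)/(6.92−3.71) ≈ 7.9979·Δt.
So d_K = 153.10, d_L = 133.99, d_M = 24.73 km.
Circle about each station: (x − 13.4)² + (y − 4.4)² = 153.10²; (x + 148.1)² + (y + 14.3)² = 133.99²; (x + 78.0)² + (y + 147.2)² = 24.73².
Subtracting the K equation from the L and M equations removes the quadratic terms:
-323.0 x − 37.4 y = 27425.47
-182.8 x − 303.2 y = 50380.96
Solving the 2×2 system: x ≈ -70.6, y ≈ -123.6 km.
Check against K (with the unrounded x, y): √((x − 13.4)²+(y − 4.4)²) = 153.10 ≈ 153.10 km. ✓

-70.6 km east, -123.6 km north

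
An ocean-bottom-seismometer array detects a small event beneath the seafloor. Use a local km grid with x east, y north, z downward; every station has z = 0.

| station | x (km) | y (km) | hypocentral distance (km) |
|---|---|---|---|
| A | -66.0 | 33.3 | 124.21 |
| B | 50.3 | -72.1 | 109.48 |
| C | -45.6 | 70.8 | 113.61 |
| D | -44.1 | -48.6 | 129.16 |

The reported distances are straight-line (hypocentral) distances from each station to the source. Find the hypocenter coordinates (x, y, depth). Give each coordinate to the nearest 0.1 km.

x ≈ 50.0 km, y ≈ 28.1 km, depth ≈ 44.1 km

Each station gives a sphere (x−x_i)² + (y−y_i)² + z² = d_i² (stations at z=0).
Subtracting the A sphere from B and C: z² cancels, leaving linear equations in x and y:
232.6 x − 210.8 y = 5705.86
40.8 x + 75.0 y = 4148.00
Solving: x ≈ 50.002, y ≈ 28.106 km (keep extra digits for the depth step; rounded: 50.0, 28.1).
Then from the A sphere: z² = 124.21² − (x + 66.0)² − (y − 33.3)² with x = 50.002, y = 28.106, so z ≈ 44.099 ≈ 44.1 km.
Check against D (with the unrounded solution): distance 129.16 ≈ 129.16 km. ✓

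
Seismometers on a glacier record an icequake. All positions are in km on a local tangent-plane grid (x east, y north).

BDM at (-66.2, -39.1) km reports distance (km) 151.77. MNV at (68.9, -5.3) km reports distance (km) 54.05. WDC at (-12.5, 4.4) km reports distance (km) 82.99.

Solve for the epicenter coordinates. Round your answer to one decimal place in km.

Circle about each station: (x + 66.2)² + (y + 39.1)² = 151.77²; (x − 68.9)² + (y + 5.3)² = 54.05²; (x + 12.5)² + (y − 4.4)² = 82.99².
Subtracting pairs of circle equations eliminates x²+y² and gives linear equations (the radical axes):
270.2 x + 67.6 y = 18976.78
107.4 x + 87.0 y = 10411.15
Solving the 2×2 system: x ≈ 58.3, y ≈ 47.7 km.

(58.3, 47.7)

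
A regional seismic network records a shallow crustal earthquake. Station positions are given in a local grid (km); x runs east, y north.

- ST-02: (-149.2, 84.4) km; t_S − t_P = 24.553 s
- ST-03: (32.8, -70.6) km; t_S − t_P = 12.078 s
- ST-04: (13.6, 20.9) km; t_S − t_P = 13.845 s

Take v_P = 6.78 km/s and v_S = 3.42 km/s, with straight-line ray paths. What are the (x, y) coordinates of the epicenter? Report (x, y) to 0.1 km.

Distance from S−P lag: d = Δt · v_P v_S / (v_P − v_S) = Δt · (6.78·3.42)/(6.78−3.42) ≈ 6.9011·Δt.
So d_ST-02 = 169.44, d_ST-03 = 83.35, d_ST-04 = 95.55 km.
Circle about each station: (x + 149.2)² + (y − 84.4)² = 169.44²; (x − 32.8)² + (y + 70.6)² = 83.35²; (x − 13.6)² + (y − 20.9)² = 95.55².
Subtracting the ST-02 equation from the ST-03 and ST-04 equations removes the quadratic terms:
364.0 x − 310.0 y = -1561.11
325.6 x − 127.0 y = -9182.12
Solving the 2×2 system: x ≈ -48.4, y ≈ -51.8 km.

-48.4 km east, -51.8 km north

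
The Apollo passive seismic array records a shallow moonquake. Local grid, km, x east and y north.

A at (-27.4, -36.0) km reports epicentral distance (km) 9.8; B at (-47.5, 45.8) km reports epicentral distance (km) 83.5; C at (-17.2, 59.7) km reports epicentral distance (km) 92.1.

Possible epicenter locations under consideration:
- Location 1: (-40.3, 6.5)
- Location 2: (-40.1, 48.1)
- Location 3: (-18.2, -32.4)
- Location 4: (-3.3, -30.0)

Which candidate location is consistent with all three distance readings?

For each candidate, compare |candidate − station| to the reported distance:
Location 1: residuals A 34.6, B 43.5, C 34.1 → max 43.5 km
Location 2: residuals A 75.3, B 75.8, C 66.4 → max 75.8 km
Location 3: residuals A 0.1, B 0.0, C 0.0 → max 0.1 km
Location 4: residuals A 15.0, B 4.2, C 1.3 → max 15.0 km
Only Location 3 has all residuals ≈ 0.

Location 3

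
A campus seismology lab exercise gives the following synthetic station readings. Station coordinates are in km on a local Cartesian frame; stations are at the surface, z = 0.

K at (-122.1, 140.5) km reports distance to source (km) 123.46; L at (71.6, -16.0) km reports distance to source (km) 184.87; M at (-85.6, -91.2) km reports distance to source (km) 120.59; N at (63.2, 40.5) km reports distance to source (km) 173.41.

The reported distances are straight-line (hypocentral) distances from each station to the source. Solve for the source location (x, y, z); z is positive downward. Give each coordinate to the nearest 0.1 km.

(-106.0, 22.8, 33.6)

Each station gives a sphere (x−x_i)² + (y−y_i)² + z² = d_i² (stations at z=0).
Subtracting the K sphere from L and M: z² cancels, leaving linear equations in x and y:
387.4 x − 313.0 y = -48200.65
73.0 x − 463.4 y = -18303.44
Solving: x ≈ -106.000, y ≈ 22.800 km (keep extra digits for the depth step; rounded: -106.0, 22.8).
Then from the K sphere: z² = 123.46² − (x + 122.1)² − (y − 140.5)² with x = -106.000, y = 22.800, so z ≈ 33.614 ≈ 33.6 km.
Check against N (with the unrounded solution): distance 173.41 ≈ 173.41 km. ✓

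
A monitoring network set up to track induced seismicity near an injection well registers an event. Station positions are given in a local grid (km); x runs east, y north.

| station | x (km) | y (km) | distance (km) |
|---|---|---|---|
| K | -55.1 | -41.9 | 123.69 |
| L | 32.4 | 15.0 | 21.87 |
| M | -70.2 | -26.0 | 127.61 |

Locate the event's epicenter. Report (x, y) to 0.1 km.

42.1 km east, 34.6 km north

Circle about each station: (x + 55.1)² + (y + 41.9)² = 123.69²; (x − 32.4)² + (y − 15.0)² = 21.87²; (x + 70.2)² + (y + 26.0)² = 127.61².
Subtracting the K equation from the L and M equations removes the quadratic terms:
175.0 x + 113.8 y = 11304.06
-30.2 x + 31.8 y = -172.68
Solving the 2×2 system: x ≈ 42.1, y ≈ 34.6 km.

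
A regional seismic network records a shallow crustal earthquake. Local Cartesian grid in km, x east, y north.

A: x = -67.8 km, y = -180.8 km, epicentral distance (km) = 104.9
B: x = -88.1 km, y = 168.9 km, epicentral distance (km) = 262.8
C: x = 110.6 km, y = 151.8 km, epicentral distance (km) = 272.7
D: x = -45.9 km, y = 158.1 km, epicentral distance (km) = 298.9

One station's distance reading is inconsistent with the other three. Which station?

Solve using three stations at a time. Using A, B, C (subtract circle equations pairwise → linear system) gives (x, y) ≈ (-23.3, -85.8).
Distances from that point to each station vs reported:
  A: calculated 104.9 vs reported 104.9 → residual 0.0 km
  B: calculated 262.8 vs reported 262.8 → residual 0.0 km
  C: calculated 272.7 vs reported 272.7 → residual 0.0 km
  D: calculated 244.9 vs reported 298.9 → residual 54.0 km
A, B, C are mutually consistent (residuals ≈ 0); D is off by 54.0 km.

D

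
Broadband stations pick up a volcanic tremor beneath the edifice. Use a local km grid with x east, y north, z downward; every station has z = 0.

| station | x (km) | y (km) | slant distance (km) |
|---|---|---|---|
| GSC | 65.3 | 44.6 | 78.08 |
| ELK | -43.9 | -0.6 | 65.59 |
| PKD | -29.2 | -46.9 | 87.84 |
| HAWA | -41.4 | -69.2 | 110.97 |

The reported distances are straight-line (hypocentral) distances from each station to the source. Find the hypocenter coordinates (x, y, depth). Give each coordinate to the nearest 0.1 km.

x ≈ 1.2 km, y ≈ 25.1 km, depth ≈ 40.1 km

Each station gives a sphere (x−x_i)² + (y−y_i)² + z² = d_i² (stations at z=0).
Subtracting the GSC sphere from ELK and PKD: z² cancels, leaving linear equations in x and y:
-218.4 x − 90.4 y = -2531.24
-189.0 x − 183.0 y = -4820.38
Solving: x ≈ 1.200, y ≈ 25.102 km (keep extra digits for the depth step; rounded: 1.2, 25.1).
Then from the GSC sphere: z² = 78.08² − (x − 65.3)² − (y − 44.6)² with x = 1.200, y = 25.102, so z ≈ 40.094 ≈ 40.1 km.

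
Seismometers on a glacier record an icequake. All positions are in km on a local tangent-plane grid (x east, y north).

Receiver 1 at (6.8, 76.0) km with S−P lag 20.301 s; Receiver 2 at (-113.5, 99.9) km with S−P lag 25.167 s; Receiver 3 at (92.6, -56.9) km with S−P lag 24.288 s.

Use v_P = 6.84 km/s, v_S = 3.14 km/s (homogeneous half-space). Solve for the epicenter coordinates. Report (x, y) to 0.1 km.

(-45.7, -29.5)

Distance from S−P lag: d = Δt · v_P v_S / (v_P − v_S) = Δt · (6.84·3.14)/(6.84−3.14) ≈ 5.8048·Δt.
So d_Receiver 1 = 117.84, d_Receiver 2 = 146.09, d_Receiver 3 = 140.99 km.
Circle about each station: (x − 6.8)² + (y − 76.0)² = 117.84²; (x + 113.5)² + (y − 99.9)² = 146.09²; (x − 92.6)² + (y + 56.9)² = 140.99².
Subtracting the Receiver 1 equation from the Receiver 2 and Receiver 3 equations removes the quadratic terms:
-240.6 x + 47.8 y = 9584.00
171.6 x − 265.8 y = -1.78
Solving the 2×2 system: x ≈ -45.7, y ≈ -29.5 km.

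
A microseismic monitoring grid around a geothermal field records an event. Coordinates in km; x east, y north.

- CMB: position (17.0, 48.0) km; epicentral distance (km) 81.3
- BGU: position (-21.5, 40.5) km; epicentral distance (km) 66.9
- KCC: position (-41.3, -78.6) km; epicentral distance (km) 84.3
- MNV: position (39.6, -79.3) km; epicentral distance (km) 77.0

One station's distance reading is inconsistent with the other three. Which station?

Solve using three stations at a time. Using CMB, BGU, MNV (subtract circle equations pairwise → linear system) gives (x, y) ≈ (-16.2, -26.2).
Distances from that point to each station vs reported:
  CMB: calculated 81.3 vs reported 81.3 → residual 0.0 km
  BGU: calculated 66.9 vs reported 66.9 → residual 0.0 km
  KCC: calculated 58.1 vs reported 84.3 → residual 26.2 km
  MNV: calculated 77.0 vs reported 77.0 → residual 0.0 km
CMB, BGU, MNV are mutually consistent (residuals ≈ 0); KCC is off by 26.2 km.

KCC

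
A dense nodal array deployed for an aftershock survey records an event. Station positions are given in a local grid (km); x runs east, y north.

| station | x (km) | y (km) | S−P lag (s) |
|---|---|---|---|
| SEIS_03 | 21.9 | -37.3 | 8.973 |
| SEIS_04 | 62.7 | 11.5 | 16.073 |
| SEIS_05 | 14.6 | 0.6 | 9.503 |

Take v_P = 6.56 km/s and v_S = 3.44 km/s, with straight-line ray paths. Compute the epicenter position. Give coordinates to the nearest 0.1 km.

(-43.0, -36.9)

Distance from S−P lag: d = Δt · v_P v_S / (v_P − v_S) = Δt · (6.56·3.44)/(6.56−3.44) ≈ 7.2328·Δt.
So d_SEIS_03 = 64.90, d_SEIS_04 = 116.25, d_SEIS_05 = 68.73 km.
Circle about each station: (x − 21.9)² + (y + 37.3)² = 64.90²; (x − 62.7)² + (y − 11.5)² = 116.25²; (x − 14.6)² + (y − 0.6)² = 68.73².
Subtracting the SEIS_03 equation from the SEIS_04 and SEIS_05 equations removes the quadratic terms:
81.6 x + 97.6 y = -7109.41
-14.6 x + 75.8 y = -2169.18
Solving the 2×2 system: x ≈ -43.0, y ≈ -36.9 km.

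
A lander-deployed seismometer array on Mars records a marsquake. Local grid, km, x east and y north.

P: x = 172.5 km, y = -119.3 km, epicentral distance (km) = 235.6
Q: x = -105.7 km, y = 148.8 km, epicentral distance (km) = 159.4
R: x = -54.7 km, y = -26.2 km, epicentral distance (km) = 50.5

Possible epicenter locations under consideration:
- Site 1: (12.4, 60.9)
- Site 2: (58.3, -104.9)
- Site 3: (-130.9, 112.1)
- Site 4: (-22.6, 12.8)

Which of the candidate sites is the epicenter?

For each candidate, compare |candidate − station| to the reported distance:
Site 1: residuals P 5.4, Q 12.2, R 59.4 → max 59.4 km
Site 2: residuals P 120.5, Q 142.7, R 87.2 → max 142.7 km
Site 3: residuals P 146.0, Q 114.9, R 107.4 → max 146.0 km
Site 4: residuals P 0.0, Q 0.0, R 0.0 → max 0.0 km
Only Site 4 has all residuals ≈ 0.

Site 4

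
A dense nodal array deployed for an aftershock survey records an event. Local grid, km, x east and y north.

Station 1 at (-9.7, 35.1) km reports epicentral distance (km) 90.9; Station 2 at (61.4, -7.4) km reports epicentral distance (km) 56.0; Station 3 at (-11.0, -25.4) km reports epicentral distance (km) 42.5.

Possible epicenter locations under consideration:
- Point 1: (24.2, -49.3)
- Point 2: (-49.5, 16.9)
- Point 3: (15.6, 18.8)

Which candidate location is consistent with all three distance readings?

Point 1

For each candidate, compare |candidate − station| to the reported distance:
Point 1: residuals Station 1 0.1, Station 2 0.0, Station 3 0.0 → max 0.1 km
Point 2: residuals Station 1 47.1, Station 2 57.5, Station 3 14.7 → max 57.5 km
Point 3: residuals Station 1 60.8, Station 2 3.2, Station 3 9.1 → max 60.8 km
Only Point 1 has all residuals ≈ 0.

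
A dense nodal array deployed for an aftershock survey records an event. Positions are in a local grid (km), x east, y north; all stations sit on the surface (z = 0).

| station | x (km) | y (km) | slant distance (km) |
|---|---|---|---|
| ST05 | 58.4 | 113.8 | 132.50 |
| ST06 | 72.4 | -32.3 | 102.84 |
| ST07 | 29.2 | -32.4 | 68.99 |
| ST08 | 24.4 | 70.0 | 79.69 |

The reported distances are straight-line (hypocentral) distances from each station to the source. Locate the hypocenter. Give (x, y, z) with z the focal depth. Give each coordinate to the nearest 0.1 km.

Each station gives a sphere (x−x_i)² + (y−y_i)² + z² = d_i² (stations at z=0).
Subtracting the ST05 sphere from ST06 and ST07: z² cancels, leaving linear equations in x and y:
28.0 x − 292.2 y = -3095.77
-58.4 x − 292.4 y = -1661.97
Solving: x ≈ -16.616, y ≈ 9.002 km (keep extra digits for the depth step; rounded: -16.6, 9.0).
Then from the ST05 sphere: z² = 132.50² − (x − 58.4)² − (y − 113.8)² with x = -16.616, y = 9.002, so z ≈ 30.761 ≈ 30.8 km.

(-16.6, 9.0, 30.8)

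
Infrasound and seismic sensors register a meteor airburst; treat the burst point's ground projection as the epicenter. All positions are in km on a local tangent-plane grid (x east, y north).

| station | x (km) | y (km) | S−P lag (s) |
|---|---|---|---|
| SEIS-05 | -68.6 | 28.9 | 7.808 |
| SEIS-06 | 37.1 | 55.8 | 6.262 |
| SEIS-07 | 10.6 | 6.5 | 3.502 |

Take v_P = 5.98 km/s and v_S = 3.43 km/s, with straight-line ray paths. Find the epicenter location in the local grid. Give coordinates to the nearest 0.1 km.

x ≈ -5.8 km, y ≈ 29.4 km

Distance from S−P lag: d = Δt · v_P v_S / (v_P − v_S) = Δt · (5.98·3.43)/(5.98−3.43) ≈ 8.0437·Δt.
So d_SEIS-05 = 62.81, d_SEIS-06 = 50.37, d_SEIS-07 = 28.17 km.
Circle about each station: (x + 68.6)² + (y − 28.9)² = 62.81²; (x − 37.1)² + (y − 55.8)² = 50.37²; (x − 10.6)² + (y − 6.5)² = 28.17².
Subtracting pairs of circle equations eliminates x²+y² and gives linear equations (the radical axes):
211.4 x + 53.8 y = 356.84
158.4 x − 44.8 y = -2235.01
Solving the 2×2 system: x ≈ -5.8, y ≈ 29.4 km.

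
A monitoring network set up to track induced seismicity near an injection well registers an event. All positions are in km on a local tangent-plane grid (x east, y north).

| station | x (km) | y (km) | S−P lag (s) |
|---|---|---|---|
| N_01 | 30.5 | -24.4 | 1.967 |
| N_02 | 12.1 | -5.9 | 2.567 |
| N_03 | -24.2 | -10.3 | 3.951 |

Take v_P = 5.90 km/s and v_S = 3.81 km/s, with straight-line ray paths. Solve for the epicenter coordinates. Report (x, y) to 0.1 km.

11.4 km east, -33.5 km north

Distance from S−P lag: d = Δt · v_P v_S / (v_P − v_S) = Δt · (5.90·3.81)/(5.90−3.81) ≈ 10.7555·Δt.
So d_N_01 = 21.16, d_N_02 = 27.61, d_N_03 = 42.49 km.
Circle about each station: (x − 30.5)² + (y + 24.4)² = 21.16²; (x − 12.1)² + (y + 5.9)² = 27.61²; (x + 24.2)² + (y + 10.3)² = 42.49².
Subtracting the N_01 equation from the N_02 and N_03 equations removes the quadratic terms:
-36.8 x + 37.0 y = -1658.96
-109.4 x + 28.2 y = -2191.53
Solving the 2×2 system: x ≈ 11.4, y ≈ -33.5 km.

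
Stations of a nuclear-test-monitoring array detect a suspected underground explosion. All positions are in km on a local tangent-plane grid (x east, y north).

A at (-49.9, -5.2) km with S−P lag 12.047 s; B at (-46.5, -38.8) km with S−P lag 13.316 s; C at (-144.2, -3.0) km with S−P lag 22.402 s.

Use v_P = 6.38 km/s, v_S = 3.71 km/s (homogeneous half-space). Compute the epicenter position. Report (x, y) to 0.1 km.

Distance from S−P lag: d = Δt · v_P v_S / (v_P − v_S) = Δt · (6.38·3.71)/(6.38−3.71) ≈ 8.8651·Δt.
So d_A = 106.80, d_B = 118.05, d_C = 198.60 km.
Circle about each station: (x + 49.9)² + (y + 5.2)² = 106.80²; (x + 46.5)² + (y + 38.8)² = 118.05²; (x + 144.2)² + (y + 3.0)² = 198.60².
Subtracting the A equation from the B and C equations removes the quadratic terms:
6.8 x − 67.2 y = -1378.92
-188.6 x + 4.4 y = -9750.13
Solving the 2×2 system: x ≈ 52.3, y ≈ 25.8 km.

x ≈ 52.3 km, y ≈ 25.8 km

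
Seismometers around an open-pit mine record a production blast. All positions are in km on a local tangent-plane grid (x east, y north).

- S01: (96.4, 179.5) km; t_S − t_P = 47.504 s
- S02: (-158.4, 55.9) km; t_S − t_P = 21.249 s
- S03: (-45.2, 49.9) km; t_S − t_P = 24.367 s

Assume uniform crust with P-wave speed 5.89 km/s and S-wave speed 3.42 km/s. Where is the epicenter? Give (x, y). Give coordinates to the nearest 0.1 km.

Distance from S−P lag: d = Δt · v_P v_S / (v_P − v_S) = Δt · (5.89·3.42)/(5.89−3.42) ≈ 8.1554·Δt.
So d_S01 = 387.41, d_S02 = 173.29, d_S03 = 198.72 km.
Circle about each station: (x − 96.4)² + (y − 179.5)² = 387.41²; (x + 158.4)² + (y − 55.9)² = 173.29²; (x + 45.2)² + (y − 49.9)² = 198.72².
Subtracting pairs of circle equations eliminates x²+y² and gives linear equations (the radical axes):
-509.6 x − 247.2 y = 106759.24
-283.2 x − 259.2 y = 73616.71
Solving the 2×2 system: x ≈ -152.6, y ≈ -117.3 km.

-152.6 km east, -117.3 km north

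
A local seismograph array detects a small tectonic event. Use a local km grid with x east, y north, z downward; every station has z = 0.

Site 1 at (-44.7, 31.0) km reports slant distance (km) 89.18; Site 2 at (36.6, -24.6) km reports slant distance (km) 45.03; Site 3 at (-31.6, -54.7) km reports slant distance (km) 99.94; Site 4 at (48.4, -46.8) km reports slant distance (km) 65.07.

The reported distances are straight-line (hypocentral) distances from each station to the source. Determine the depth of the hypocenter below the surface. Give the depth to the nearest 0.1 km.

Each station gives a sphere (x−x_i)² + (y−y_i)² + z² = d_i² (stations at z=0).
Subtracting the Site 1 sphere from Site 2 and Site 3: z² cancels, leaving linear equations in x and y:
162.6 x − 111.2 y = 4911.00
26.2 x − 171.4 y = -1003.37
Solving: x ≈ 38.200, y ≈ 11.693 km (keep extra digits for the depth step; rounded: 38.2, 11.7).
Then from the Site 1 sphere: z² = 89.18² − (x + 44.7)² − (y − 31.0)² with x = 38.200, y = 11.693, so z ≈ 26.606 ≈ 26.6 km.

z ≈ 26.6 km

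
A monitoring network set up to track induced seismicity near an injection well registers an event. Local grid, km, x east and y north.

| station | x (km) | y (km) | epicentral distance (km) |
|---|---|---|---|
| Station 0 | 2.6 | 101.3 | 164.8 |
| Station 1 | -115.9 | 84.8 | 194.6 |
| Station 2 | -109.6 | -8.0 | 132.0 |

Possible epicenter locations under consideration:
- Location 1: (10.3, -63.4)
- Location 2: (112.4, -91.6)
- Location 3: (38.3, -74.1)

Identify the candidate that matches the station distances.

For each candidate, compare |candidate − station| to the reported distance:
Location 1: residuals Station 0 0.1, Station 1 0.1, Station 2 0.1 → max 0.1 km
Location 2: residuals Station 0 57.2, Station 1 93.9, Station 2 105.2 → max 105.2 km
Location 3: residuals Station 0 14.2, Station 1 26.8, Station 2 30.0 → max 30.0 km
Only Location 1 has all residuals ≈ 0.

Location 1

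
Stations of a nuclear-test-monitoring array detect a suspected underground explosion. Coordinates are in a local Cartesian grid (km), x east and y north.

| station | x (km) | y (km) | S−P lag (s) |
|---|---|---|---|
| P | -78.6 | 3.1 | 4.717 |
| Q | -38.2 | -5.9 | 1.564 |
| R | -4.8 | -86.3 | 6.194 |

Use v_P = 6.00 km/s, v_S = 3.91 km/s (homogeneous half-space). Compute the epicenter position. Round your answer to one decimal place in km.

(-32.2, -22.4)

Distance from S−P lag: d = Δt · v_P v_S / (v_P − v_S) = Δt · (6.00·3.91)/(6.00−3.91) ≈ 11.2249·Δt.
So d_P = 52.95, d_Q = 17.56, d_R = 69.53 km.
Circle about each station: (x + 78.6)² + (y − 3.1)² = 52.95²; (x + 38.2)² + (y + 5.9)² = 17.56²; (x + 4.8)² + (y + 86.3)² = 69.53².
Subtracting pairs of circle equations eliminates x²+y² and gives linear equations (the radical axes):
80.8 x − 18.0 y = -2198.17
147.6 x − 178.8 y = -747.56
Solving the 2×2 system: x ≈ -32.2, y ≈ -22.4 km.
Check against P (with the unrounded x, y): √((x + 78.6)²+(y − 3.1)²) = 52.95 ≈ 52.95 km. ✓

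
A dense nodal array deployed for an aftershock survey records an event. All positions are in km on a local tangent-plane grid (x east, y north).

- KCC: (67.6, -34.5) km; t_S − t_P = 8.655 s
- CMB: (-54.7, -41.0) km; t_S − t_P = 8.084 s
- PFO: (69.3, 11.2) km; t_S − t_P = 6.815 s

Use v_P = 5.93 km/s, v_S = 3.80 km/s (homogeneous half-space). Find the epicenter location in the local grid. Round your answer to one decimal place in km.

-1.3 km east, 25.8 km north

Distance from S−P lag: d = Δt · v_P v_S / (v_P − v_S) = Δt · (5.93·3.80)/(5.93−3.80) ≈ 10.5793·Δt.
So d_KCC = 91.56, d_CMB = 85.52, d_PFO = 72.10 km.
Circle about each station: (x − 67.6)² + (y + 34.5)² = 91.56²; (x + 54.7)² + (y + 41.0)² = 85.52²; (x − 69.3)² + (y − 11.2)² = 72.10².
Subtracting the KCC equation from the CMB and PFO equations removes the quadratic terms:
-244.6 x − 13.0 y = -17.36
3.4 x + 91.4 y = 2352.74
Solving the 2×2 system: x ≈ -1.3, y ≈ 25.8 km.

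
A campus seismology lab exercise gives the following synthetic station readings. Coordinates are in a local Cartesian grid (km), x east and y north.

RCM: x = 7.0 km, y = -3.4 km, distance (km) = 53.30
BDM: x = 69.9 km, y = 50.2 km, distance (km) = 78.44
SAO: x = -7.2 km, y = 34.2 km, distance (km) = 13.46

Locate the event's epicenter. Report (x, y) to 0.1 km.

Circle about each station: (x − 7.0)² + (y + 3.4)² = 53.30²; (x − 69.9)² + (y − 50.2)² = 78.44²; (x + 7.2)² + (y − 34.2)² = 13.46².
Subtracting pairs of circle equations eliminates x²+y² and gives linear equations (the radical axes):
125.8 x + 107.2 y = 4033.55
-28.4 x + 75.2 y = 3820.64
Solving the 2×2 system: x ≈ -8.5, y ≈ 47.6 km.
Check against RCM (with the unrounded x, y): √((x − 7.0)²+(y + 3.4)²) = 53.30 ≈ 53.30 km. ✓

x ≈ -8.5 km, y ≈ 47.6 km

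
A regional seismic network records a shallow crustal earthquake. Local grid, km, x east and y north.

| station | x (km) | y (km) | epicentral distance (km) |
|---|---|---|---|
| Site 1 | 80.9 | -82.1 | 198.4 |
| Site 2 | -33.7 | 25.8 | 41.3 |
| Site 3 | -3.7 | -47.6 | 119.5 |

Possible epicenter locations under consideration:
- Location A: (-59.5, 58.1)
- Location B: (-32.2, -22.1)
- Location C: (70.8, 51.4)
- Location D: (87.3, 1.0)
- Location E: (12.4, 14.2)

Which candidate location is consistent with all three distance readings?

For each candidate, compare |candidate − station| to the reported distance:
Location A: residuals Site 1 0.0, Site 2 0.0, Site 3 0.0 → max 0.0 km
Location B: residuals Site 1 70.4, Site 2 6.6, Site 3 81.3 → max 81.3 km
Location C: residuals Site 1 64.5, Site 2 66.3, Site 3 4.4 → max 66.3 km
Location D: residuals Site 1 115.1, Site 2 82.2, Site 3 16.3 → max 115.1 km
Location E: residuals Site 1 80.2, Site 2 6.2, Site 3 55.6 → max 80.2 km
Only Location A has all residuals ≈ 0.

Location A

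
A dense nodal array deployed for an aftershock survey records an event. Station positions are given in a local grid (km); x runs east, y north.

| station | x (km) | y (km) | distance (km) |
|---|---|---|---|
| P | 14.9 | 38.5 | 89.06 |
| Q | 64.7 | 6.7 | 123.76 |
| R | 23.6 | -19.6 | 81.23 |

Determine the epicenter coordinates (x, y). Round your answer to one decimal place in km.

Circle about each station: (x − 14.9)² + (y − 38.5)² = 89.06²; (x − 64.7)² + (y − 6.7)² = 123.76²; (x − 23.6)² + (y + 19.6)² = 81.23².
Subtracting the P equation from the Q and R equations removes the quadratic terms:
99.6 x − 63.6 y = -4858.13
17.4 x − 116.2 y = 570.23
Solving the 2×2 system: x ≈ -57.4, y ≈ -13.5 km.

(-57.4, -13.5)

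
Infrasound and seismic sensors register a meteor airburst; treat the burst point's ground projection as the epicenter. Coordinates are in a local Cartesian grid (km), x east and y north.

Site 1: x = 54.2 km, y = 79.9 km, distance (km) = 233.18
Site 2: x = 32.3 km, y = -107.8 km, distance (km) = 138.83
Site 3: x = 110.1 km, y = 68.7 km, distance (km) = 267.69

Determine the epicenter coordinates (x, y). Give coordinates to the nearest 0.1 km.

Circle about each station: (x − 54.2)² + (y − 79.9)² = 233.18²; (x − 32.3)² + (y + 107.8)² = 138.83²; (x − 110.1)² + (y − 68.7)² = 267.69².
Subtracting the Site 1 equation from the Site 2 and Site 3 equations removes the quadratic terms:
-43.8 x − 375.4 y = 38441.62
111.8 x − 22.4 y = -9764.97
Solving the 2×2 system: x ≈ -105.4, y ≈ -90.1 km.

x ≈ -105.4 km, y ≈ -90.1 km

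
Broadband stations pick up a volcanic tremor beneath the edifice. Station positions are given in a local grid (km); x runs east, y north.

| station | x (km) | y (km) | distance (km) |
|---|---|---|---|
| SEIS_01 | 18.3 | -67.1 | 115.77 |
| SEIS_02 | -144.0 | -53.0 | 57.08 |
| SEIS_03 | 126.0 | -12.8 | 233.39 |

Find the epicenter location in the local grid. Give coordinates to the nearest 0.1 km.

(-96.2, -84.2)

Circle about each station: (x − 18.3)² + (y + 67.1)² = 115.77²; (x + 144.0)² + (y + 53.0)² = 57.08²; (x − 126.0)² + (y + 12.8)² = 233.39².
Subtracting pairs of circle equations eliminates x²+y² and gives linear equations (the radical axes):
-324.6 x + 28.2 y = 28852.27
215.4 x + 108.6 y = -29865.66
Solving the 2×2 system: x ≈ -96.2, y ≈ -84.2 km.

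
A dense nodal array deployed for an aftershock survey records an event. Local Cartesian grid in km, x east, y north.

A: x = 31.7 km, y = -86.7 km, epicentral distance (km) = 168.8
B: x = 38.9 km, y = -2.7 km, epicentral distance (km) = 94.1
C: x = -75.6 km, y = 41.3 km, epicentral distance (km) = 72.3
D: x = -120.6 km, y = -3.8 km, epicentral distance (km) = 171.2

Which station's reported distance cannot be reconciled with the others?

Solve using three stations at a time. Using A, B, C (subtract circle equations pairwise → linear system) gives (x, y) ≈ (-12.3, 76.3).
Distances from that point to each station vs reported:
  A: calculated 168.8 vs reported 168.8 → residual 0.0 km
  B: calculated 94.1 vs reported 94.1 → residual 0.0 km
  C: calculated 72.3 vs reported 72.3 → residual 0.0 km
  D: calculated 134.7 vs reported 171.2 → residual 36.5 km
A, B, C are mutually consistent (residuals ≈ 0); D is off by 36.5 km.

D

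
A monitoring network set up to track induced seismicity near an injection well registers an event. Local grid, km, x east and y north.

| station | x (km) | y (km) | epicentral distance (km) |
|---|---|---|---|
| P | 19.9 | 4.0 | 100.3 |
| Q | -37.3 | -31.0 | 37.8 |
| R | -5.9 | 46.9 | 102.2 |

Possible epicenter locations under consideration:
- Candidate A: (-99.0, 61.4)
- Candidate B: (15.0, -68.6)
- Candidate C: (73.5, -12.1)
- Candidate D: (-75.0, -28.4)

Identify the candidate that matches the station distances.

For each candidate, compare |candidate − station| to the reported distance:
Candidate A: residuals P 31.7, Q 73.3, R 8.0 → max 73.3 km
Candidate B: residuals P 27.5, Q 26.6, R 15.2 → max 27.5 km
Candidate C: residuals P 44.3, Q 74.6, R 3.3 → max 74.6 km
Candidate D: residuals P 0.0, Q 0.0, R 0.0 → max 0.0 km
Only Candidate D has all residuals ≈ 0.

Candidate D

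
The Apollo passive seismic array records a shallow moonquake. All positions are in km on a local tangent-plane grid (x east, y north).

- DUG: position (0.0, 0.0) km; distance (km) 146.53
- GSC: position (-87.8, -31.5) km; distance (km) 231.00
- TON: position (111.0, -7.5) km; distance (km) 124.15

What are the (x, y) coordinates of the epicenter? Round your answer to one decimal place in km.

Circle about each station: x² + y² = 146.53²; (x + 87.8)² + (y + 31.5)² = 231.00²; (x − 111.0)² + (y + 7.5)² = 124.15².
Subtracting the DUG equation from the GSC and TON equations removes the quadratic terms:
-175.6 x − 63.0 y = -23188.87
222.0 x − 15.0 y = 18435.07
Solving the 2×2 system: x ≈ 90.8, y ≈ 115.0 km.

(90.8, 115.0)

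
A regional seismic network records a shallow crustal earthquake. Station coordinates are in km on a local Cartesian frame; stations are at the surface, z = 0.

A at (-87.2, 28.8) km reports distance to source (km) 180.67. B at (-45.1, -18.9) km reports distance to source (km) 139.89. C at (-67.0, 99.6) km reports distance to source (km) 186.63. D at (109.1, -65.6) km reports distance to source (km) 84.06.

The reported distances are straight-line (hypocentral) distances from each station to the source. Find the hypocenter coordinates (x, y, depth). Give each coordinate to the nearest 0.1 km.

Each station gives a sphere (x−x_i)² + (y−y_i)² + z² = d_i² (stations at z=0).
Subtracting the A sphere from B and C: z² cancels, leaving linear equations in x and y:
84.2 x − 95.4 y = 7030.38
40.4 x + 141.6 y = 3786.77
Solving: x ≈ 85.997, y ≈ 2.207 km (keep extra digits for the depth step; rounded: 86.0, 2.2).
Then from the A sphere: z² = 180.67² − (x + 87.2)² − (y − 28.8)² with x = 85.997, y = 2.207, so z ≈ 44.014 ≈ 44.0 km.
Check against D (with the unrounded solution): distance 84.08 ≈ 84.06 km. ✓

x ≈ 86.0 km, y ≈ 2.2 km, depth ≈ 44.0 km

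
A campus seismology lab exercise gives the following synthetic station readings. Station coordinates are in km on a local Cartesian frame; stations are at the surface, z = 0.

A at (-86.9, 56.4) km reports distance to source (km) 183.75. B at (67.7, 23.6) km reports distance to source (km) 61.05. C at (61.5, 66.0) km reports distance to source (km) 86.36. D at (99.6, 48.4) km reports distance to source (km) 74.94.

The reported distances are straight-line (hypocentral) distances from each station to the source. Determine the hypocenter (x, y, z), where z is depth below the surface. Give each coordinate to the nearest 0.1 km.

(79.7, 3.0, 56.2)

Each station gives a sphere (x−x_i)² + (y−y_i)² + z² = d_i² (stations at z=0).
Subtracting the A sphere from B and C: z² cancels, leaving linear equations in x and y:
309.2 x − 65.6 y = 24444.64
296.8 x + 19.2 y = 23711.69
Solving: x ≈ 79.696, y ≈ 3.010 km (keep extra digits for the depth step; rounded: 79.7, 3.0).
Then from the A sphere: z² = 183.75² − (x + 86.9)² − (y − 56.4)² with x = 79.696, y = 3.010, so z ≈ 56.208 ≈ 56.2 km.
Check against D (with the unrounded solution): distance 74.94 ≈ 74.94 km. ✓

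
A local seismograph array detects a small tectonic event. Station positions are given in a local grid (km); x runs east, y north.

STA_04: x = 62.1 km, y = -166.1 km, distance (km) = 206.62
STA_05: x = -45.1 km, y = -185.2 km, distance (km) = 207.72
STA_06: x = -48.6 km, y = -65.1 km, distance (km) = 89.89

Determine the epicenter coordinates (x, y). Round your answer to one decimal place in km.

-24.5 km east, 21.5 km north

Circle about each station: (x − 62.1)² + (y + 166.1)² = 206.62²; (x + 45.1)² + (y + 185.2)² = 207.72²; (x + 48.6)² + (y + 65.1)² = 89.89².
Subtracting pairs of circle equations eliminates x²+y² and gives linear equations (the radical axes):
-214.4 x − 38.2 y = 4431.66
-221.4 x + 202.0 y = 9765.96
Solving the 2×2 system: x ≈ -24.5, y ≈ 21.5 km.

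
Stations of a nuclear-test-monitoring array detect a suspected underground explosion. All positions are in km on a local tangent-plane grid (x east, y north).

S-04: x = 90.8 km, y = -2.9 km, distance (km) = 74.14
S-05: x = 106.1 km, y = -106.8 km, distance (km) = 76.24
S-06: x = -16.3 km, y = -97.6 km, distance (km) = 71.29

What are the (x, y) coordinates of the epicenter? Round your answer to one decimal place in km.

(45.0, -61.2)

Circle about each station: (x − 90.8)² + (y + 2.9)² = 74.14²; (x − 106.1)² + (y + 106.8)² = 76.24²; (x + 16.3)² + (y + 97.6)² = 71.29².
Subtracting the S-04 equation from the S-05 and S-06 equations removes the quadratic terms:
30.6 x − 207.8 y = 14094.60
-214.2 x − 189.4 y = 1952.88
Solving the 2×2 system: x ≈ 45.0, y ≈ -61.2 km.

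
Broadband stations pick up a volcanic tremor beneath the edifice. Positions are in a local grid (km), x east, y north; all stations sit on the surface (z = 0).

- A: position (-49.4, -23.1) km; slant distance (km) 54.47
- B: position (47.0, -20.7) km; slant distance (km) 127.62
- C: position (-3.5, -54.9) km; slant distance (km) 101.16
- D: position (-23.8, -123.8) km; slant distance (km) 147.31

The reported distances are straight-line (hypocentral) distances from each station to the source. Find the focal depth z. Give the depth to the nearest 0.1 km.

Each station gives a sphere (x−x_i)² + (y−y_i)² + z² = d_i² (stations at z=0).
Subtracting the A sphere from B and C: z² cancels, leaving linear equations in x and y:
192.8 x + 4.8 y = -13656.36
91.8 x − 63.6 y = -7214.07
Solving: x ≈ -71.101, y ≈ 10.802 km (keep extra digits for the depth step; rounded: -71.1, 10.8).
Then from the A sphere: z² = 54.47² − (x + 49.4)² − (y + 23.1)² with x = -71.101, y = 10.802, so z ≈ 36.697 ≈ 36.7 km.

z ≈ 36.7 km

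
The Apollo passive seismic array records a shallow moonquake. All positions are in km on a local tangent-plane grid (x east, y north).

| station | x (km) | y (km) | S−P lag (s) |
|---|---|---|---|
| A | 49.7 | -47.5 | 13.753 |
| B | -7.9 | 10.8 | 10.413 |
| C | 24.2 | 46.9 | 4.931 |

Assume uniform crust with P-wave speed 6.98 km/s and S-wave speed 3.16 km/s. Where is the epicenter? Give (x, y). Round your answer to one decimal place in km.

Distance from S−P lag: d = Δt · v_P v_S / (v_P − v_S) = Δt · (6.98·3.16)/(6.98−3.16) ≈ 5.7740·Δt.
So d_A = 79.41, d_B = 60.12, d_C = 28.47 km.
Circle about each station: (x − 49.7)² + (y + 47.5)² = 79.41²; (x + 7.9)² + (y − 10.8)² = 60.12²; (x − 24.2)² + (y − 46.9)² = 28.47².
Subtracting the A equation from the B and C equations removes the quadratic terms:
-115.2 x + 116.6 y = -1855.76
-51.0 x + 188.8 y = 3554.32
Solving the 2×2 system: x ≈ 48.4, y ≈ 31.9 km.

x ≈ 48.4 km, y ≈ 31.9 km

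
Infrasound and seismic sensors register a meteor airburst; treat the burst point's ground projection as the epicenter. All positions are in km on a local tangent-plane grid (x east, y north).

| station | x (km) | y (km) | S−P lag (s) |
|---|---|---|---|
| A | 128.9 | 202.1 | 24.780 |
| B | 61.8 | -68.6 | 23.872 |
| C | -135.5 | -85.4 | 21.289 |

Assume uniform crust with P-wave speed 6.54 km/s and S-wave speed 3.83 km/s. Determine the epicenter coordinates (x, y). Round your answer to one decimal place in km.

Distance from S−P lag: d = Δt · v_P v_S / (v_P − v_S) = Δt · (6.54·3.83)/(6.54−3.83) ≈ 9.2429·Δt.
So d_A = 229.04, d_B = 220.65, d_C = 196.77 km.
Circle about each station: (x − 128.9)² + (y − 202.1)² = 229.04²; (x − 61.8)² + (y + 68.6)² = 220.65²; (x + 135.5)² + (y + 85.4)² = 196.77².
Subtracting the A equation from the B and C equations removes the quadratic terms:
-134.2 x − 541.4 y = -45161.52
-528.8 x − 575.0 y = -18065.32
Solving the 2×2 system: x ≈ -77.4, y ≈ 102.6 km.

-77.4 km east, 102.6 km north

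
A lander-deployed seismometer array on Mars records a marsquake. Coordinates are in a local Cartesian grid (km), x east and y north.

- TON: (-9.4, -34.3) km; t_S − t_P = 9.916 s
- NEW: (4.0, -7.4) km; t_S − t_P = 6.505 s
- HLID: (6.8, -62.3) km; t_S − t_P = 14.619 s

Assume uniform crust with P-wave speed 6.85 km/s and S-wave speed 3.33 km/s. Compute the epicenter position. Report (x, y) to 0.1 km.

Distance from S−P lag: d = Δt · v_P v_S / (v_P − v_S) = Δt · (6.85·3.33)/(6.85−3.33) ≈ 6.4803·Δt.
So d_TON = 64.26, d_NEW = 42.15, d_HLID = 94.73 km.
Circle about each station: (x + 9.4)² + (y + 34.3)² = 64.26²; (x − 4.0)² + (y + 7.4)² = 42.15²; (x − 6.8)² + (y + 62.3)² = 94.73².
Subtracting the TON equation from the NEW and HLID equations removes the quadratic terms:
26.8 x + 53.8 y = 1158.64
32.4 x − 56.0 y = -2181.75
Solving the 2×2 system: x ≈ -16.2, y ≈ 29.6 km.

x ≈ -16.2 km, y ≈ 29.6 km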